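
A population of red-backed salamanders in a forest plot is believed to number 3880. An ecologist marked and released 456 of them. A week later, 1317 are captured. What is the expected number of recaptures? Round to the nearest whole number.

expected recaptures ≈ 155

Expected recaptures E[R] = M·C / N.
E[R] = 456 × 1317 / 3880 = 600552 / 3880 ≈ 154.8 → 155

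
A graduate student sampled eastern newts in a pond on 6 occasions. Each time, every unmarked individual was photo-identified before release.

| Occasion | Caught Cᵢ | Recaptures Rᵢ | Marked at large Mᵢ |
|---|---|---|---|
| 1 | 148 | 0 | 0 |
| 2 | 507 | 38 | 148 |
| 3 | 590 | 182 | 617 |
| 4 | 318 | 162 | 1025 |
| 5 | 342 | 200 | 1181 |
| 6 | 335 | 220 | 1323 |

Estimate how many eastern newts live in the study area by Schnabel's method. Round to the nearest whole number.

Σ MᵢCᵢ = 0·148 + 148·507 + 617·590 + 1025·318 + 1181·342 + 1323·335 = 0 + 75036 + 364030 + 325950 + 403902 + 443205 = 1612123
Σ Rᵢ = 0 + 38 + 182 + 162 + 200 + 220 = 802
N̂ = 1612123 / 802 ≈ 2010.1 → 2010

N ≈ 2010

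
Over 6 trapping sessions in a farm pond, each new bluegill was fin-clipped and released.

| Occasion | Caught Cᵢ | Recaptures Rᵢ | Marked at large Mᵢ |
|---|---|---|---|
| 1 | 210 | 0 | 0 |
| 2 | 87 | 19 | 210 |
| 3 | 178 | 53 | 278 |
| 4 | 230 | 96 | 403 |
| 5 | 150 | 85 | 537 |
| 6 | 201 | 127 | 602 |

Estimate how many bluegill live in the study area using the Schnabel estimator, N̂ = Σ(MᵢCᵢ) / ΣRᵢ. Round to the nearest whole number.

N ≈ 953

Σ MᵢCᵢ = 0·210 + 210·87 + 278·178 + 403·230 + 537·150 + 602·201 = 0 + 18270 + 49484 + 92690 + 80550 + 121002 = 361996
Σ Rᵢ = 0 + 19 + 53 + 96 + 85 + 127 = 380
N̂ = 361996 / 380 ≈ 952.6 → 953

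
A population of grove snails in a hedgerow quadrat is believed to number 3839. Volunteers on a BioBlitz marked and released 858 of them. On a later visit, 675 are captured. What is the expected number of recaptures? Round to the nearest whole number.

expected recaptures ≈ 151

The marked fraction of the population is 858/3839, so in a sample of 675 expect C·(M/N) marked.
E[R] = 858 × 675 / 3839 = 579150 / 3839 ≈ 150.9 → 151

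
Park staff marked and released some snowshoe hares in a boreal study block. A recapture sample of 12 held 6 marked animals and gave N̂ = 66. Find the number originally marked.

From N = M·C/R: M = N·R / C = 66·6 / 12 = 396 / 12 = 33.

M = 33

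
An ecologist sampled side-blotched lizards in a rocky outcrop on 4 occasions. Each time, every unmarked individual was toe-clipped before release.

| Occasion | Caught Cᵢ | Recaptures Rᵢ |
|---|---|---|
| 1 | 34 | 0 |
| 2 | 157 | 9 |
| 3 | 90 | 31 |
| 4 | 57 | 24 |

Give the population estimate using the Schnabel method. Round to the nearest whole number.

N ≈ 554

Marked at large before each occasion: Mᵢ = Σⱼ<ᵢ (Cⱼ − Rⱼ) → M1=0, M2=34, M3=182, M4=241
Σ MᵢCᵢ = 0·34 + 34·157 + 182·90 + 241·57 = 0 + 5338 + 16380 + 13737 = 35455
Σ Rᵢ = 0 + 9 + 31 + 24 = 64
N̂ = 35455 / 64 ≈ 554.0 → 554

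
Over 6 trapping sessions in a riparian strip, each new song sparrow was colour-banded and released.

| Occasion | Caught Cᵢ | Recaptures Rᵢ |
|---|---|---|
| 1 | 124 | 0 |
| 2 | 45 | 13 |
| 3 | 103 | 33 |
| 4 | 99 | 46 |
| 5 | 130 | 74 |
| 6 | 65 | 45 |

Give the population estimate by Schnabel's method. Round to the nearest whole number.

N ≈ 484

Marked at large before each occasion: Mᵢ = Σⱼ<ᵢ (Cⱼ − Rⱼ) → M1=0, M2=124, M3=156, M4=226, M5=279, M6=335
Σ MᵢCᵢ = 0·124 + 124·45 + 156·103 + 226·99 + 279·130 + 335·65 = 0 + 5580 + 16068 + 22374 + 36270 + 21775 = 102067
Σ Rᵢ = 0 + 13 + 33 + 46 + 74 + 45 = 211
N̂ = 102067 / 211 ≈ 483.7 → 484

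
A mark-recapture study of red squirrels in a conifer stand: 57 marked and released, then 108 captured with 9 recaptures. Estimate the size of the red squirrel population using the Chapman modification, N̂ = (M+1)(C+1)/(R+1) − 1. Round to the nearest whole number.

N ≈ 631

N̂ = (57+1)(108+1)/(9+1) − 1 = 58·109/10 − 1
= 6322/10 − 1 ≈ 632.2 − 1 ≈ 631.2 → 631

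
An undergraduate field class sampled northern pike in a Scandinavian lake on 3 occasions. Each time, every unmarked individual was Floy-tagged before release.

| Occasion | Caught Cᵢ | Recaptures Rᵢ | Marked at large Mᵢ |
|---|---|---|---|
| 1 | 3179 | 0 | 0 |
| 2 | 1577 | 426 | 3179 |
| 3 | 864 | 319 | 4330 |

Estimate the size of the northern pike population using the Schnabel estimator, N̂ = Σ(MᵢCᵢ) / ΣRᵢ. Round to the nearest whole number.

Σ MᵢCᵢ = 0·3179 + 3179·1577 + 4330·864 = 0 + 5013283 + 3741120 = 8754403
Σ Rᵢ = 0 + 426 + 319 = 745
N̂ = 8754403 / 745 ≈ 11750.9 → 11751

N ≈ 11,751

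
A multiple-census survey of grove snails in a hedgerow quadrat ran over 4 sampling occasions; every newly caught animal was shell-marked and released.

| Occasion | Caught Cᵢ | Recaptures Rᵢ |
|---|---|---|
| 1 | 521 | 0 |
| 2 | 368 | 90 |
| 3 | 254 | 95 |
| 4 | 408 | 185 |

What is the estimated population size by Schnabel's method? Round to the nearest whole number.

N ≈ 2123

Marked at large before each occasion: Mᵢ = Σⱼ<ᵢ (Cⱼ − Rⱼ) → M1=0, M2=521, M3=799, M4=958
Σ MᵢCᵢ = 0·521 + 521·368 + 799·254 + 958·408 = 0 + 191728 + 202946 + 390864 = 785538
Σ Rᵢ = 0 + 90 + 95 + 185 = 370
N̂ = 785538 / 370 ≈ 2123.1 → 2123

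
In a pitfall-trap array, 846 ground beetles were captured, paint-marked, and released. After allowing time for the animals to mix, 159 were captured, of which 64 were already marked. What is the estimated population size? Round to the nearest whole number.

N ≈ 2102

N = (846 × 159) / 64 = 134514 / 64 ≈ 2101.8 → 2102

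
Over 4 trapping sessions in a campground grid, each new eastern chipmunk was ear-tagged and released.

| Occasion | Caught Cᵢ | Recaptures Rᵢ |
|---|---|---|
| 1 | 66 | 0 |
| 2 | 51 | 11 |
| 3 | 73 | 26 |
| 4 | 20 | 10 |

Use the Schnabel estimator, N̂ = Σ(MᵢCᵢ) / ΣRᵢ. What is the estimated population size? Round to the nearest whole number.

Marked at large before each occasion: Mᵢ = Σⱼ<ᵢ (Cⱼ − Rⱼ) → M1=0, M2=66, M3=106, M4=153
Σ MᵢCᵢ = 0·66 + 66·51 + 106·73 + 153·20 = 0 + 3366 + 7738 + 3060 = 14164
Σ Rᵢ = 0 + 11 + 26 + 10 = 47
N̂ = 14164 / 47 ≈ 301.4 → 301

N ≈ 301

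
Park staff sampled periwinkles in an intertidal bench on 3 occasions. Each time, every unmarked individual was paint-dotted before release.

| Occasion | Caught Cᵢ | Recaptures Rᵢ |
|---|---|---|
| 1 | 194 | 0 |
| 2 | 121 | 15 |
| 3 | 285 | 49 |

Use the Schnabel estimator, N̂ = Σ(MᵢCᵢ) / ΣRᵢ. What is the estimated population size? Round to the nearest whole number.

N ≈ 1703

Marked at large before each occasion: Mᵢ = Σⱼ<ᵢ (Cⱼ − Rⱼ) → M1=0, M2=194, M3=300
Σ MᵢCᵢ = 0·194 + 194·121 + 300·285 = 0 + 23474 + 85500 = 108974
Σ Rᵢ = 0 + 15 + 49 = 64
N̂ = 108974 / 64 ≈ 1702.7 → 1703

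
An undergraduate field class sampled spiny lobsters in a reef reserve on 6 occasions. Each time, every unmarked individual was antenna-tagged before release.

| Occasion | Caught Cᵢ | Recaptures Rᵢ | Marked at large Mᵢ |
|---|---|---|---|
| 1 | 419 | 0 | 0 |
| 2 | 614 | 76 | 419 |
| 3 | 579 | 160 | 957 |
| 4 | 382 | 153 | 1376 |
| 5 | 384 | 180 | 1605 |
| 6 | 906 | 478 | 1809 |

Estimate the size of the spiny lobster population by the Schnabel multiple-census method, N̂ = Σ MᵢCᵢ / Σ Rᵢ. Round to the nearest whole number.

Σ MᵢCᵢ = 0·419 + 419·614 + 957·579 + 1376·382 + 1605·384 + 1809·906 = 0 + 257266 + 554103 + 525632 + 616320 + 1638954 = 3592275
Σ Rᵢ = 0 + 76 + 160 + 153 + 180 + 478 = 1047
N̂ = 3592275 / 1047 ≈ 3431.0 → 3431

N ≈ 3431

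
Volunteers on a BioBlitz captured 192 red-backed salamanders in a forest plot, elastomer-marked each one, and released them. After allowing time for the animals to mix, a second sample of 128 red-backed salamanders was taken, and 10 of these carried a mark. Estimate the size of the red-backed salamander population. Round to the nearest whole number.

The marked fraction in the recapture sample should equal the marked fraction in the population: 10/128 = 192/N.
N = (192 × 128) / 10 = 24576 / 10 ≈ 2457.6 → 2458

N ≈ 2458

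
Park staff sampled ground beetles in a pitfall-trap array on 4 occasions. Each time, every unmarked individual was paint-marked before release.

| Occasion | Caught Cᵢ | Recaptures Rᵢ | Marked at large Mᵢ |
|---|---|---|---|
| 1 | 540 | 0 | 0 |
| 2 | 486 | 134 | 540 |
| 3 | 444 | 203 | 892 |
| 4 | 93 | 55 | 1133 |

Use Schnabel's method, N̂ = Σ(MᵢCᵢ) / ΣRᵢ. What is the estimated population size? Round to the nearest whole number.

N ≈ 1949

Σ MᵢCᵢ = 0·540 + 540·486 + 892·444 + 1133·93 = 0 + 262440 + 396048 + 105369 = 763857
Σ Rᵢ = 0 + 134 + 203 + 55 = 392
N̂ = 763857 / 392 ≈ 1948.6 → 1949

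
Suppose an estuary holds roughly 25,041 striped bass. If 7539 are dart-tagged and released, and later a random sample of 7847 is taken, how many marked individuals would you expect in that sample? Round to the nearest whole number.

Expected recaptures E[R] = M·C / N.
E[R] = 7539 × 7847 / 25041 = 59158533 / 25041 ≈ 2362.47 → 2362

expected recaptures ≈ 2362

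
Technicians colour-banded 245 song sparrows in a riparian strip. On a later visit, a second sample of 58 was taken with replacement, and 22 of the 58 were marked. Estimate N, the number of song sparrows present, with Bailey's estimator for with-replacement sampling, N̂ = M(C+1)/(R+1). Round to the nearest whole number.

N ≈ 628

N̂ = 245·(58+1)/(22+1) = 245·59/23 = 14455/23 ≈ 628.48 → 628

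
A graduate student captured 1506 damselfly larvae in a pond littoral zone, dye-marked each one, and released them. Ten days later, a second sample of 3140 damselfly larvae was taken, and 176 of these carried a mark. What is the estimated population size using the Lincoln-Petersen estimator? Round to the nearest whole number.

N = (1506 × 3140) / 176 = 4728840 / 176 ≈ 26868.4 → 26868

N ≈ 26,868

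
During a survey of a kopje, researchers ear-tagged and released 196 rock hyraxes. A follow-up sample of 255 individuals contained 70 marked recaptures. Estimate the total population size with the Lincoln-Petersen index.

N = 714

If marked individuals mix randomly, R/C ≈ M/N, giving N ≈ M·C/R.
N = (196 × 255) / 70 = 49980 / 70 = 714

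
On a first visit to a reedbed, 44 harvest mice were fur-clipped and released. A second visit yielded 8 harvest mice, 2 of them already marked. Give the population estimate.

N = 176

The marked fraction in the recapture sample should equal the marked fraction in the population: 2/8 = 44/N.
N = (44 × 8) / 2 = 352 / 2 = 176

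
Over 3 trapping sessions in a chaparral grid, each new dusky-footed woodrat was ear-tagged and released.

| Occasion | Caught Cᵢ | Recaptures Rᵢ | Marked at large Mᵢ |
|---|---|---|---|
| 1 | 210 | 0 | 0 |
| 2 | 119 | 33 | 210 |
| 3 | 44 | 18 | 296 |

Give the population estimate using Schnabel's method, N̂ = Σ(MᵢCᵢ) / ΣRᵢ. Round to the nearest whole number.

N ≈ 745

Σ MᵢCᵢ = 0·210 + 210·119 + 296·44 = 0 + 24990 + 13024 = 38014
Σ Rᵢ = 0 + 33 + 18 = 51
N̂ = 38014 / 51 ≈ 745.4 → 745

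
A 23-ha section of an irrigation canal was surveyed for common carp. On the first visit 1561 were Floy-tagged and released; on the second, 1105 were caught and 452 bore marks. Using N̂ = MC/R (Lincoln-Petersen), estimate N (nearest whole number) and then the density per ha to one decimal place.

N̂ = 1561·1105/452 = 1724905/452 ≈ 3816.2 → 3816
Density = N̂ / area = 3816 / 23 ≈ 165.91 → 165.9 per ha

density ≈ 165.9 common carp per ha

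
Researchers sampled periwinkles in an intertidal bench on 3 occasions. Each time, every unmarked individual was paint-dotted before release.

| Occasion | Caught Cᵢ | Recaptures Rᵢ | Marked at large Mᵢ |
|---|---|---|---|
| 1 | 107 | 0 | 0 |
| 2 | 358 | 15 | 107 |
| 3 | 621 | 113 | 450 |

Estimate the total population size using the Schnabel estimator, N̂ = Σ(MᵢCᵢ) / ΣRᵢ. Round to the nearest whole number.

N ≈ 2482

Σ MᵢCᵢ = 0·107 + 107·358 + 450·621 = 0 + 38306 + 279450 = 317756
Σ Rᵢ = 0 + 15 + 113 = 128
N̂ = 317756 / 128 ≈ 2482.47 → 2482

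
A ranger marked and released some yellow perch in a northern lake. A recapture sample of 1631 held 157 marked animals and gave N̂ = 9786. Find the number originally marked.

From N = M·C/R: M = N·R / C = 9786·157 / 1631 = 1536402 / 1631 = 942.

M = 942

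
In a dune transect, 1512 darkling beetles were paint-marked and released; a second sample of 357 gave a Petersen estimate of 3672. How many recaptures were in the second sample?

From N = M·C/R: R = M·C / N = 1512·357 / 3672 = 539784 / 3672 = 147.

R = 147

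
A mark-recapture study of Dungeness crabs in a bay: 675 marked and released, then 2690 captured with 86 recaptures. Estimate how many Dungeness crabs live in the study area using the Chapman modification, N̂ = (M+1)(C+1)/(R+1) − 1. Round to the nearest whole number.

N̂ = (675+1)(2690+1)/(86+1) − 1 = 676·2691/87 − 1
= 1819116/87 − 1 ≈ 20909.4 − 1 ≈ 20908.4 → 20908

N ≈ 20,908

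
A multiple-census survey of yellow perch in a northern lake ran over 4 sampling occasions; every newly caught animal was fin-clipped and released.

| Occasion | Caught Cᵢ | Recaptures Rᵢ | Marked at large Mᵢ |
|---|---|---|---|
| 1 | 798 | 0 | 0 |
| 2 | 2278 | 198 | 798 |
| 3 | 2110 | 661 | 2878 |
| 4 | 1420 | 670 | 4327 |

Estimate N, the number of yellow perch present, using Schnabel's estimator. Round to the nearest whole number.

N ≈ 9179

Σ MᵢCᵢ = 0·798 + 798·2278 + 2878·2110 + 4327·1420 = 0 + 1817844 + 6072580 + 6144340 = 14034764
Σ Rᵢ = 0 + 198 + 661 + 670 = 1529
N̂ = 14034764 / 1529 ≈ 9179.0 → 9179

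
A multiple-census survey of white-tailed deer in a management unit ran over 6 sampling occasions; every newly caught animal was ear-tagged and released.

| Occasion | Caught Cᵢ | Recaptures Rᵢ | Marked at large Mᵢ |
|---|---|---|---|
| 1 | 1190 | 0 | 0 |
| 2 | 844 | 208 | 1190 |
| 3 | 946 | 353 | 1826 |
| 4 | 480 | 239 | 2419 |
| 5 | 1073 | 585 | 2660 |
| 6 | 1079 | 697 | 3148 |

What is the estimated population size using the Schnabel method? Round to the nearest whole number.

Σ MᵢCᵢ = 0·1190 + 1190·844 + 1826·946 + 2419·480 + 2660·1073 + 3148·1079 = 0 + 1004360 + 1727396 + 1161120 + 2854180 + 3396692 = 10143748
Σ Rᵢ = 0 + 208 + 353 + 239 + 585 + 697 = 2082
N̂ = 10143748 / 2082 ≈ 4872.1 → 4872

N ≈ 4872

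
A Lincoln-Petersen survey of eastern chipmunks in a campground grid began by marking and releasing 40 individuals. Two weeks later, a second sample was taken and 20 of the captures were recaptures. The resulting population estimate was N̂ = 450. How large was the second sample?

C = 225

From N = M·C/R: C = N·R / M = 450·20 / 40 = 9000 / 40 = 225.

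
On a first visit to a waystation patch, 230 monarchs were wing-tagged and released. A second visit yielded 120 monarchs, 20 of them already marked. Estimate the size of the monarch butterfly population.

N = (230 × 120) / 20 = 27600 / 20 = 1380

N = 1380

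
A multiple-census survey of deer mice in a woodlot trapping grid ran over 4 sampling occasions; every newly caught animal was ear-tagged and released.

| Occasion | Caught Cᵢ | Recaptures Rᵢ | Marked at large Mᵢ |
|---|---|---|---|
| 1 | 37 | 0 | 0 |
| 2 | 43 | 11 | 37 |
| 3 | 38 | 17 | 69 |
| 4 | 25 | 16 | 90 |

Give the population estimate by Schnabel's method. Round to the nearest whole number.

N ≈ 147

Σ MᵢCᵢ = 0·37 + 37·43 + 69·38 + 90·25 = 0 + 1591 + 2622 + 2250 = 6463
Σ Rᵢ = 0 + 11 + 17 + 16 = 44
N̂ = 6463 / 44 ≈ 146.9 → 147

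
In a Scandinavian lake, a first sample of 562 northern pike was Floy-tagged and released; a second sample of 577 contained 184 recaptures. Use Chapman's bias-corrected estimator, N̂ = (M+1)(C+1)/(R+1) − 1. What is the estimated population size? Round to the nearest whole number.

N ≈ 1758

N̂ = (562+1)(577+1)/(184+1) − 1 = 563·578/185 − 1
= 325414/185 − 1 ≈ 1759.0 − 1 ≈ 1758.0 → 1758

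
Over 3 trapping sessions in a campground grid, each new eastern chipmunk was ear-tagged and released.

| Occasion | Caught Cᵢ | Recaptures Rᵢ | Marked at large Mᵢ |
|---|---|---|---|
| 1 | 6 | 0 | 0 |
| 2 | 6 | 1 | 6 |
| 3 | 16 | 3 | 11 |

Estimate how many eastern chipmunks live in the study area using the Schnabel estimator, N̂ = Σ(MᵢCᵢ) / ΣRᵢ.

N = 53

Σ MᵢCᵢ = 0·6 + 6·6 + 11·16 = 0 + 36 + 176 = 212
Σ Rᵢ = 0 + 1 + 3 = 4
N̂ = 212 / 4 = 53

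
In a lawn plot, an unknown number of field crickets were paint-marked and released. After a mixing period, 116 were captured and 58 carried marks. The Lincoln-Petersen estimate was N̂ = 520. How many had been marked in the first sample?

From N = M·C/R: M = N·R / C = 520·58 / 116 = 30160 / 116 = 260.

M = 260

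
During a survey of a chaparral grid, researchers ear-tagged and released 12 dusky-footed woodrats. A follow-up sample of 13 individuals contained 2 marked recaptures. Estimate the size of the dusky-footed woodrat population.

The marked fraction in the recapture sample should equal the marked fraction in the population: 2/13 = 12/N.
N = (12 × 13) / 2 = 156 / 2 = 78

N = 78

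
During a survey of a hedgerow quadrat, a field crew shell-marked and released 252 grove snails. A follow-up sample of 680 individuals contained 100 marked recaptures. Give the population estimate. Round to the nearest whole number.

N ≈ 1714

N = (252 × 680) / 100 = 171360 / 100 ≈ 1713.6 → 1714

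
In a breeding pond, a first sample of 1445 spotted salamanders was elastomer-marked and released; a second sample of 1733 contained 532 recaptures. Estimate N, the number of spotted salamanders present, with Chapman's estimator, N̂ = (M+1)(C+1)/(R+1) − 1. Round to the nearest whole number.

N ≈ 4703

N̂ = (1445+1)(1733+1)/(532+1) − 1 = 1446·1734/533 − 1
= 2507364/533 − 1 ≈ 4704.2 − 1 ≈ 4703.2 → 4703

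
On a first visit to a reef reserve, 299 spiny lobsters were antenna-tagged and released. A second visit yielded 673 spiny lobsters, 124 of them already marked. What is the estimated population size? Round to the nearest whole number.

N ≈ 1623

If marked individuals mix randomly, R/C ≈ M/N, giving N ≈ M·C/R.
N = (299 × 673) / 124 = 201227 / 124 ≈ 1622.8 → 1623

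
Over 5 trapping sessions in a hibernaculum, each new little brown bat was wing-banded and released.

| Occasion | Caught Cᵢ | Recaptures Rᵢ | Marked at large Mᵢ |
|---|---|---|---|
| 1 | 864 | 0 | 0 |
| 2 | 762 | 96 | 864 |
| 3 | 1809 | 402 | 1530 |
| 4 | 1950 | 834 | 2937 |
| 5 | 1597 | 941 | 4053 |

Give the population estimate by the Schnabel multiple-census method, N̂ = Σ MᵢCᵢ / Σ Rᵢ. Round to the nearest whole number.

Σ MᵢCᵢ = 0·864 + 864·762 + 1530·1809 + 2937·1950 + 4053·1597 = 0 + 658368 + 2767770 + 5727150 + 6472641 = 15625929
Σ Rᵢ = 0 + 96 + 402 + 834 + 941 = 2273
N̂ = 15625929 / 2273 ≈ 6874.6 → 6875

N ≈ 6875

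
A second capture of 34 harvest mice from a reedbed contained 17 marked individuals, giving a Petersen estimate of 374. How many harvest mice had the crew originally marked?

M = 187

From N = M·C/R: M = N·R / C = 374·17 / 34 = 6358 / 34 = 187.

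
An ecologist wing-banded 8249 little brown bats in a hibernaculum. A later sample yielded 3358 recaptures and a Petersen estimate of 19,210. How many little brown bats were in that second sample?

C = 7820

From N = M·C/R: C = N·R / M = 19210·3358 / 8249 = 64507180 / 8249 = 7820.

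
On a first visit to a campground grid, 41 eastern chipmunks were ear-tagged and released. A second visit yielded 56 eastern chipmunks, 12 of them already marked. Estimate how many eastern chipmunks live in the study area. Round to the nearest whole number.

N = (41 × 56) / 12 = 2296 / 12 ≈ 191.3 → 191

N ≈ 191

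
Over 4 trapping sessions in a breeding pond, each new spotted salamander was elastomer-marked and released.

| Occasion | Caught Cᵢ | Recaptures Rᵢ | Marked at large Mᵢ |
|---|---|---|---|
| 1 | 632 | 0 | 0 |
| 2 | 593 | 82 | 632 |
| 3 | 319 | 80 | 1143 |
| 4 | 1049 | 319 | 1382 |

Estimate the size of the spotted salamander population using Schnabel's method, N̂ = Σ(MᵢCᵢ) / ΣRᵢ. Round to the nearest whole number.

N ≈ 4551

Σ MᵢCᵢ = 0·632 + 632·593 + 1143·319 + 1382·1049 = 0 + 374776 + 364617 + 1449718 = 2189111
Σ Rᵢ = 0 + 82 + 80 + 319 = 481
N̂ = 2189111 / 481 ≈ 4551.2 → 4551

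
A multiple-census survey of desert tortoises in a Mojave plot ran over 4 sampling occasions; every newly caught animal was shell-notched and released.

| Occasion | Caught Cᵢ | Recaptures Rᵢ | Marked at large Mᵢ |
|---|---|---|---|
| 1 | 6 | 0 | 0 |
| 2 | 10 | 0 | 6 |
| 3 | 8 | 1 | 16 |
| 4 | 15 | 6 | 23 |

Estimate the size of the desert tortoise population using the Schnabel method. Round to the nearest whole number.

N ≈ 76

Σ MᵢCᵢ = 0·6 + 6·10 + 16·8 + 23·15 = 0 + 60 + 128 + 345 = 533
Σ Rᵢ = 0 + 0 + 1 + 6 = 7
N̂ = 533 / 7 ≈ 76.1 → 76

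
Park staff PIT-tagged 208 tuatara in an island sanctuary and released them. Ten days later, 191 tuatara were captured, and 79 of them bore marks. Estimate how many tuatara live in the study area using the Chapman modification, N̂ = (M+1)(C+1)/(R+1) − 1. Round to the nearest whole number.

N̂ = (208+1)(191+1)/(79+1) − 1 = 209·192/80 − 1
= 40128/80 − 1 ≈ 501.6 − 1 ≈ 500.6 → 501

N ≈ 501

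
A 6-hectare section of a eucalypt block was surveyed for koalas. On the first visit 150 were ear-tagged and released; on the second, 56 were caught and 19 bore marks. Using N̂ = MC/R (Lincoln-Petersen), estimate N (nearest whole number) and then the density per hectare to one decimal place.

N̂ = 150·56/19 = 8400/19 ≈ 442.1 → 442
Density = N̂ / area = 442 / 6 ≈ 73.67 → 73.7 per hectare

density ≈ 73.7 koalas per hectare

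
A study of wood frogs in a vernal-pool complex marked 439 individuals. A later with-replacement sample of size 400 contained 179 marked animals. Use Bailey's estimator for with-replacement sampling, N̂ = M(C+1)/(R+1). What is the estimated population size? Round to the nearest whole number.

N ≈ 978

N̂ = 439·(400+1)/(179+1) = 439·401/180 = 176039/180 ≈ 978.0 → 978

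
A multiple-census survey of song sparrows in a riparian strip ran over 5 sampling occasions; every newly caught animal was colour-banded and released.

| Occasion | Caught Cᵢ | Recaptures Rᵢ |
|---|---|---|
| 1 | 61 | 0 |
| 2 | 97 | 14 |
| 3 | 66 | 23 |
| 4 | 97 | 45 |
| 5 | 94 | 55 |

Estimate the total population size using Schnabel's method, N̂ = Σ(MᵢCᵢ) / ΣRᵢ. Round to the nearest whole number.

Marked at large before each occasion: Mᵢ = Σⱼ<ᵢ (Cⱼ − Rⱼ) → M1=0, M2=61, M3=144, M4=187, M5=239
Σ MᵢCᵢ = 0·61 + 61·97 + 144·66 + 187·97 + 239·94 = 0 + 5917 + 9504 + 18139 + 22466 = 56026
Σ Rᵢ = 0 + 14 + 23 + 45 + 55 = 137
N̂ = 56026 / 137 ≈ 408.9 → 409

N ≈ 409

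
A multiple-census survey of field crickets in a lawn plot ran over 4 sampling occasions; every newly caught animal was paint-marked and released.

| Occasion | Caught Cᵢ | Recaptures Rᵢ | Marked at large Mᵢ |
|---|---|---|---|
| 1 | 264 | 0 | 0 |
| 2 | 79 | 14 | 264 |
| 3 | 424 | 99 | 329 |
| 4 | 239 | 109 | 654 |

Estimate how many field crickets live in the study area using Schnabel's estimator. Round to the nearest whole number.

Σ MᵢCᵢ = 0·264 + 264·79 + 329·424 + 654·239 = 0 + 20856 + 139496 + 156306 = 316658
Σ Rᵢ = 0 + 14 + 99 + 109 = 222
N̂ = 316658 / 222 ≈ 1426.4 → 1426

N ≈ 1426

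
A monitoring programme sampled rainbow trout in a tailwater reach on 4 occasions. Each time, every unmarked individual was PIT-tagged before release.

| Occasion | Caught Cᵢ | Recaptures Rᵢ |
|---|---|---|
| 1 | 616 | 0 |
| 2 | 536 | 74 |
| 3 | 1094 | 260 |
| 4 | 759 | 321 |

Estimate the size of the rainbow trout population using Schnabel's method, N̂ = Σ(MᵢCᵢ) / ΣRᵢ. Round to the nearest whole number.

N ≈ 4520

Marked at large before each occasion: Mᵢ = Σⱼ<ᵢ (Cⱼ − Rⱼ) → M1=0, M2=616, M3=1078, M4=1912
Σ MᵢCᵢ = 0·616 + 616·536 + 1078·1094 + 1912·759 = 0 + 330176 + 1179332 + 1451208 = 2960716
Σ Rᵢ = 0 + 74 + 260 + 321 = 655
N̂ = 2960716 / 655 ≈ 4520.2 → 4520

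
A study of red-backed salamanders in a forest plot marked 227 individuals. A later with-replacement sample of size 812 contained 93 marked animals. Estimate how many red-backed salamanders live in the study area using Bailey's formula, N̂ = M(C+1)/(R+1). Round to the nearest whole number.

N ≈ 1963

N̂ = 227·(812+1)/(93+1) = 227·813/94 = 184551/94 ≈ 1963.3 → 1963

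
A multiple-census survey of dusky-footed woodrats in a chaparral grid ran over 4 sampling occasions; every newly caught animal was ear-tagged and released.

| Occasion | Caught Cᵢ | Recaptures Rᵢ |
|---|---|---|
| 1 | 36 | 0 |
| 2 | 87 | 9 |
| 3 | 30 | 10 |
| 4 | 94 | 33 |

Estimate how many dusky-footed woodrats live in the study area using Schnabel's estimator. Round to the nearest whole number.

Marked at large before each occasion: Mᵢ = Σⱼ<ᵢ (Cⱼ − Rⱼ) → M1=0, M2=36, M3=114, M4=134
Σ MᵢCᵢ = 0·36 + 36·87 + 114·30 + 134·94 = 0 + 3132 + 3420 + 12596 = 19148
Σ Rᵢ = 0 + 9 + 10 + 33 = 52
N̂ = 19148 / 52 ≈ 368.2 → 368

N ≈ 368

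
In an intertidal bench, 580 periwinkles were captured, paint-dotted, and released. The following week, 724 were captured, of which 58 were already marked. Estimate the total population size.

If marked individuals mix randomly, R/C ≈ M/N, giving N ≈ M·C/R.
N = (580 × 724) / 58 = 419920 / 58 = 7240

N = 7240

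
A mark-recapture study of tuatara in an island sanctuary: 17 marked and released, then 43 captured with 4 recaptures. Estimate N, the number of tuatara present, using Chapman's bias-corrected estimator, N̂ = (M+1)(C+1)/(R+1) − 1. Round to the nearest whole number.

N ≈ 157

N̂ = (17+1)(43+1)/(4+1) − 1 = 18·44/5 − 1
= 792/5 − 1 ≈ 158.4 − 1 ≈ 157.4 → 157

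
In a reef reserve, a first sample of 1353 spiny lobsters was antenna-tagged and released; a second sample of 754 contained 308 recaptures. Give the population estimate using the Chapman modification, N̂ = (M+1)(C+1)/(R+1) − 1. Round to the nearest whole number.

N ≈ 3307

N̂ = (1353+1)(754+1)/(308+1) − 1 = 1354·755/309 − 1
= 1022270/309 − 1 ≈ 3308.3 − 1 ≈ 3307.3 → 3307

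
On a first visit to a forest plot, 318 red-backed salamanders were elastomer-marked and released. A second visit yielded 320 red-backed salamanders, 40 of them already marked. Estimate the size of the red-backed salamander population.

Lincoln-Petersen assumes M/N = R/C, so N = M·C / R.
N = (318 × 320) / 40 = 101760 / 40 = 2544

N = 2544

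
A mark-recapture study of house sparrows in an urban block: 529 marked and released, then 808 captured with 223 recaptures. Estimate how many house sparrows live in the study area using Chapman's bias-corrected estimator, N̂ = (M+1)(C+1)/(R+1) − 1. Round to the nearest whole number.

N̂ = (529+1)(808+1)/(223+1) − 1 = 530·809/224 − 1
= 428770/224 − 1 ≈ 1914.2 − 1 ≈ 1913.2 → 1913

N ≈ 1913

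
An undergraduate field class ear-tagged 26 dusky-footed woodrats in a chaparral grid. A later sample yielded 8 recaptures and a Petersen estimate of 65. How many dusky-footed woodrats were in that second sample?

From N = M·C/R: C = N·R / M = 65·8 / 26 = 520 / 26 = 20.

C = 20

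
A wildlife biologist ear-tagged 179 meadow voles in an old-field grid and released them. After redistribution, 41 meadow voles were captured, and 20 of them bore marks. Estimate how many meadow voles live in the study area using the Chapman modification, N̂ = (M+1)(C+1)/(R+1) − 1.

N̂ = (179+1)(41+1)/(20+1) − 1 = 180·42/21 − 1
= 7560/21 − 1 = 360 − 1 = 359

N = 359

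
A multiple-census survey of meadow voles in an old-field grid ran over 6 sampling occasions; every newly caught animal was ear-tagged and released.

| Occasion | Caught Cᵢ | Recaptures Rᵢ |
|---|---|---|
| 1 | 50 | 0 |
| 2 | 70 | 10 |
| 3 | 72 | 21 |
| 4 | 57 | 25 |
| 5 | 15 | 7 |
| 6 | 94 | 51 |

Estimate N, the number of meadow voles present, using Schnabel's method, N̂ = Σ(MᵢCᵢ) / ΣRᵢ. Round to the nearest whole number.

N ≈ 372

Marked at large before each occasion: Mᵢ = Σⱼ<ᵢ (Cⱼ − Rⱼ) → M1=0, M2=50, M3=110, M4=161, M5=193, M6=201
Σ MᵢCᵢ = 0·50 + 50·70 + 110·72 + 161·57 + 193·15 + 201·94 = 0 + 3500 + 7920 + 9177 + 2895 + 18894 = 42386
Σ Rᵢ = 0 + 10 + 21 + 25 + 7 + 51 = 114
N̂ = 42386 / 114 ≈ 371.8 → 372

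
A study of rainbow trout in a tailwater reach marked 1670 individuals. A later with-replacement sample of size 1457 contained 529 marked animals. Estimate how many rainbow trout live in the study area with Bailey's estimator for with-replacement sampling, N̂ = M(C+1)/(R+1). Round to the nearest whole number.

N̂ = 1670·(1457+1)/(529+1) = 1670·1458/530 = 2434860/530 ≈ 4594.1 → 4594

N ≈ 4594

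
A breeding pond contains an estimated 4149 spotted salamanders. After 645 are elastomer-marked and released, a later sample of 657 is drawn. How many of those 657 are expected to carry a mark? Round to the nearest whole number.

Expected recaptures E[R] = M·C / N.
E[R] = 645 × 657 / 4149 = 423765 / 4149 ≈ 102.1 → 102

expected recaptures ≈ 102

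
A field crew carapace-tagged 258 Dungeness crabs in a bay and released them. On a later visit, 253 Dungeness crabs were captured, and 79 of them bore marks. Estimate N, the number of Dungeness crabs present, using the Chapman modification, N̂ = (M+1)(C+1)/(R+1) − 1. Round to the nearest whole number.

N ≈ 821

N̂ = (258+1)(253+1)/(79+1) − 1 = 259·254/80 − 1
= 65786/80 − 1 ≈ 822.3 − 1 ≈ 821.3 → 821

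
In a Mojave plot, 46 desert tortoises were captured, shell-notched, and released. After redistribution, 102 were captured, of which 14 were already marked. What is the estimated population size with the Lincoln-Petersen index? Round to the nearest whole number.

N ≈ 335

N = (46 × 102) / 14 = 4692 / 14 ≈ 335.1 → 335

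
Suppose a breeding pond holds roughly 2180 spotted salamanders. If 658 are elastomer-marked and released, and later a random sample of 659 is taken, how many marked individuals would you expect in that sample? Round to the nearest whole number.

expected recaptures ≈ 199

Expected recaptures E[R] = M·C / N.
E[R] = 658 × 659 / 2180 = 433622 / 2180 ≈ 198.9 → 199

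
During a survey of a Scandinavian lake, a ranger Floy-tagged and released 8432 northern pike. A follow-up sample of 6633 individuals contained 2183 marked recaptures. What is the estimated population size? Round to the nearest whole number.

N = (8432 × 6633) / 2183 = 55929456 / 2183 ≈ 25620.46 → 25620

N ≈ 25,620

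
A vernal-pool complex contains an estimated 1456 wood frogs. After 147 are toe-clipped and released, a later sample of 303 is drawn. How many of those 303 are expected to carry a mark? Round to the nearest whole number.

Expected recaptures E[R] = M·C / N.
E[R] = 147 × 303 / 1456 = 44541 / 1456 ≈ 30.6 → 31

expected recaptures ≈ 31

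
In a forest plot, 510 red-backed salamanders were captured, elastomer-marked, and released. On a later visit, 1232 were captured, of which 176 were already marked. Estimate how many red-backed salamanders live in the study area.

If marked individuals mix randomly, R/C ≈ M/N, giving N ≈ M·C/R.
N = (510 × 1232) / 176 = 628320 / 176 = 3570

N = 3570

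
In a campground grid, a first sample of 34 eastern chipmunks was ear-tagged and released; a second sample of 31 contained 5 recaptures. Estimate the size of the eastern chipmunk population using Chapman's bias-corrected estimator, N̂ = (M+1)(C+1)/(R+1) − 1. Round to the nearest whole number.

N̂ = (34+1)(31+1)/(5+1) − 1 = 35·32/6 − 1
= 1120/6 − 1 ≈ 186.7 − 1 ≈ 185.7 → 186

N ≈ 186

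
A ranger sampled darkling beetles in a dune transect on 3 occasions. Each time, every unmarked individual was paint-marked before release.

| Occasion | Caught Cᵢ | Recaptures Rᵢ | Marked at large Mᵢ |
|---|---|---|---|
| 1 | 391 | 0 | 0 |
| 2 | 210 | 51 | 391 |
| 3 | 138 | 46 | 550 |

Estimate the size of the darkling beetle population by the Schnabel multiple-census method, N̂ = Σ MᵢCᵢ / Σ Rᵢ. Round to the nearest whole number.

N ≈ 1629

Σ MᵢCᵢ = 0·391 + 391·210 + 550·138 = 0 + 82110 + 75900 = 158010
Σ Rᵢ = 0 + 51 + 46 = 97
N̂ = 158010 / 97 ≈ 1629.0 → 1629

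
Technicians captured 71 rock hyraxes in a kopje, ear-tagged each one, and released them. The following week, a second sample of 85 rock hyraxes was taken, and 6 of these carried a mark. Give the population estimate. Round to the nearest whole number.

N = (71 × 85) / 6 = 6035 / 6 ≈ 1005.8 → 1006

N ≈ 1006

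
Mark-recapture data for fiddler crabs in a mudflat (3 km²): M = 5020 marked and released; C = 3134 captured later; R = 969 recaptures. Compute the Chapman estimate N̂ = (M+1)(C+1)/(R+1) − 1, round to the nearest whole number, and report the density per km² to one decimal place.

N̂ = 5021·3135/970 − 1 = 15740835/970 − 1 ≈ 16226.7 → 16227
Density = N̂ / area = 16227 / 3 = 5409.0 per km²

density ≈ 5409.0 fiddler crabs per km²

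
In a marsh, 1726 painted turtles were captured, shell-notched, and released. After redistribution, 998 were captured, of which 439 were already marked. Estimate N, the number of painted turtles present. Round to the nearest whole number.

Lincoln-Petersen assumes M/N = R/C, so N = M·C / R.
N = (1726 × 998) / 439 = 1722548 / 439 ≈ 3923.8 → 3924

N ≈ 3924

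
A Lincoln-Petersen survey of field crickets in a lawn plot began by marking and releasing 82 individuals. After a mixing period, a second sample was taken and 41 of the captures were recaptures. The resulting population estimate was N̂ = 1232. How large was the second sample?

C = 616

From N = M·C/R: C = N·R / M = 1232·41 / 82 = 50512 / 82 = 616.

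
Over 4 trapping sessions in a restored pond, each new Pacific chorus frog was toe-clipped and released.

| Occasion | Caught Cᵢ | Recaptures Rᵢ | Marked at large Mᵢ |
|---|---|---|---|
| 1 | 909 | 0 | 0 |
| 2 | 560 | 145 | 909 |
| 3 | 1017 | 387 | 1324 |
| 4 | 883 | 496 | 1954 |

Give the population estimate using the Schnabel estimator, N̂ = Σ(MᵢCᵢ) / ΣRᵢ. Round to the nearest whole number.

Σ MᵢCᵢ = 0·909 + 909·560 + 1324·1017 + 1954·883 = 0 + 509040 + 1346508 + 1725382 = 3580930
Σ Rᵢ = 0 + 145 + 387 + 496 = 1028
N̂ = 3580930 / 1028 ≈ 3483.4 → 3483

N ≈ 3483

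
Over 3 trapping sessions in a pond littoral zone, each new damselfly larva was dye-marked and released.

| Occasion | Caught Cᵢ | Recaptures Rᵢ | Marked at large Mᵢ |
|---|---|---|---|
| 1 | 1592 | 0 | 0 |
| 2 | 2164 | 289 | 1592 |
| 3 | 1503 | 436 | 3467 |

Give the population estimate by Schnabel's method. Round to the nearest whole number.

Σ MᵢCᵢ = 0·1592 + 1592·2164 + 3467·1503 = 0 + 3445088 + 5210901 = 8655989
Σ Rᵢ = 0 + 289 + 436 = 725
N̂ = 8655989 / 725 ≈ 11939.3 → 11939

N ≈ 11,939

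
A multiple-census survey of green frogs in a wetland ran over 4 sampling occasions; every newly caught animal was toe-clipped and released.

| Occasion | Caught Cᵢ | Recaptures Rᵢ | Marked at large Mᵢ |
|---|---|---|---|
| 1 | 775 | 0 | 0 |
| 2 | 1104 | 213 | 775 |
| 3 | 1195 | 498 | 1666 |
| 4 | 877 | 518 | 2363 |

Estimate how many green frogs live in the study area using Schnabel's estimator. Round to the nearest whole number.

N ≈ 4002

Σ MᵢCᵢ = 0·775 + 775·1104 + 1666·1195 + 2363·877 = 0 + 855600 + 1990870 + 2072351 = 4918821
Σ Rᵢ = 0 + 213 + 498 + 518 = 1229
N̂ = 4918821 / 1229 ≈ 4002.3 → 4002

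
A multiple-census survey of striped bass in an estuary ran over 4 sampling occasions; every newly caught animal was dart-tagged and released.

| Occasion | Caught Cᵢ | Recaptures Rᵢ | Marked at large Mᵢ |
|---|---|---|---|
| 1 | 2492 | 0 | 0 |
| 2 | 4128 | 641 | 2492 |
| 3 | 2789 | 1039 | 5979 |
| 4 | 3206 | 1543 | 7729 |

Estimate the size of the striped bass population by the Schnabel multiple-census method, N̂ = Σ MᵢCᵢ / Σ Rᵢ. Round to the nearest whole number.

N ≈ 16,054

Σ MᵢCᵢ = 0·2492 + 2492·4128 + 5979·2789 + 7729·3206 = 0 + 10286976 + 16675431 + 24779174 = 51741581
Σ Rᵢ = 0 + 641 + 1039 + 1543 = 3223
N̂ = 51741581 / 3223 ≈ 16053.9 → 16054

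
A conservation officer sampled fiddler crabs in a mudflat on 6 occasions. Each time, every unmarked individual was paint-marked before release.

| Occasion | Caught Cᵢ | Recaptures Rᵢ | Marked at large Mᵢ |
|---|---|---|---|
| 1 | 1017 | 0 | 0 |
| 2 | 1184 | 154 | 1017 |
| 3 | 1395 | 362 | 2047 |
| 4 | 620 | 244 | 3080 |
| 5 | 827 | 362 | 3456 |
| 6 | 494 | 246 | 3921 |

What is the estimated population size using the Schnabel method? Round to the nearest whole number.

Σ MᵢCᵢ = 0·1017 + 1017·1184 + 2047·1395 + 3080·620 + 3456·827 + 3921·494 = 0 + 1204128 + 2855565 + 1909600 + 2858112 + 1936974 = 10764379
Σ Rᵢ = 0 + 154 + 362 + 244 + 362 + 246 = 1368
N̂ = 10764379 / 1368 ≈ 7868.7 → 7869

N ≈ 7869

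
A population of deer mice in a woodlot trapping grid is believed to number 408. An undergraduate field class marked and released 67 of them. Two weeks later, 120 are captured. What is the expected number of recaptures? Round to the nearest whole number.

The marked fraction of the population is 67/408, so in a sample of 120 expect C·(M/N) marked.
E[R] = 67 × 120 / 408 = 8040 / 408 ≈ 19.7 → 20

expected recaptures ≈ 20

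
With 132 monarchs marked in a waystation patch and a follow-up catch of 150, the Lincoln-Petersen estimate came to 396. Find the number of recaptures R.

From N = M·C/R: R = M·C / N = 132·150 / 396 = 19800 / 396 = 50.

R = 50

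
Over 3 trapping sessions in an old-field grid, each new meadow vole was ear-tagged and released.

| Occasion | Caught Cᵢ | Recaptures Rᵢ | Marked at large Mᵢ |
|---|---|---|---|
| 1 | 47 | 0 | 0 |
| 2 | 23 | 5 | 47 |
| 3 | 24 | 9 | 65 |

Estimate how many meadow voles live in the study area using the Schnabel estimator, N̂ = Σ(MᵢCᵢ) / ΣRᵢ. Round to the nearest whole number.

N ≈ 189

Σ MᵢCᵢ = 0·47 + 47·23 + 65·24 = 0 + 1081 + 1560 = 2641
Σ Rᵢ = 0 + 5 + 9 = 14
N̂ = 2641 / 14 ≈ 188.6 → 189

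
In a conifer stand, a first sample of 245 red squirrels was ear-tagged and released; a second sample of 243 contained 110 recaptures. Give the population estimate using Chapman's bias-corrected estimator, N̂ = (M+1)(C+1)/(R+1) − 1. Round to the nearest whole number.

N̂ = (245+1)(243+1)/(110+1) − 1 = 246·244/111 − 1
= 60024/111 − 1 ≈ 540.8 − 1 ≈ 539.8 → 540

N ≈ 540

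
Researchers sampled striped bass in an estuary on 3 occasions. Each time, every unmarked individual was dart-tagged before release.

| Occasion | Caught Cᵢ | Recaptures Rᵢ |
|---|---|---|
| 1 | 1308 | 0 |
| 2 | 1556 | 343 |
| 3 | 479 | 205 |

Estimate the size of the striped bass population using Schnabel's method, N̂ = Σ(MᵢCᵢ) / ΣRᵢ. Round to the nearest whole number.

Marked at large before each occasion: Mᵢ = Σⱼ<ᵢ (Cⱼ − Rⱼ) → M1=0, M2=1308, M3=2521
Σ MᵢCᵢ = 0·1308 + 1308·1556 + 2521·479 = 0 + 2035248 + 1207559 = 3242807
Σ Rᵢ = 0 + 343 + 205 = 548
N̂ = 3242807 / 548 ≈ 5917.5 → 5918

N ≈ 5918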